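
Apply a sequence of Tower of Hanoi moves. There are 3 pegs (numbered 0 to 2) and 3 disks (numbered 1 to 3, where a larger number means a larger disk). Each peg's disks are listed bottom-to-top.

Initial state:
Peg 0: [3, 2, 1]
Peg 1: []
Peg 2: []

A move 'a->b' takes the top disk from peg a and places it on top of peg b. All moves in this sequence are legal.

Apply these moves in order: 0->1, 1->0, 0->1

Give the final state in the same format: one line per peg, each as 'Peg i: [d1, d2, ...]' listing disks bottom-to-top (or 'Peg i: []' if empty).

Answer: Peg 0: [3, 2]
Peg 1: [1]
Peg 2: []

Derivation:
After move 1 (0->1):
Peg 0: [3, 2]
Peg 1: [1]
Peg 2: []

After move 2 (1->0):
Peg 0: [3, 2, 1]
Peg 1: []
Peg 2: []

After move 3 (0->1):
Peg 0: [3, 2]
Peg 1: [1]
Peg 2: []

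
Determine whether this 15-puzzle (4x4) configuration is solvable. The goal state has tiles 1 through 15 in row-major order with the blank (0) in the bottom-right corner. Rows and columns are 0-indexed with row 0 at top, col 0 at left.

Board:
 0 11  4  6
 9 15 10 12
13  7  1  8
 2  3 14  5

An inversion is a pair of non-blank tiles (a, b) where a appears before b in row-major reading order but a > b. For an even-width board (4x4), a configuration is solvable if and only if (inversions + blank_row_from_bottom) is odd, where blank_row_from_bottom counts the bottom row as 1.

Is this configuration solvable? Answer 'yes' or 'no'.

Inversions: 59
Blank is in row 0 (0-indexed from top), which is row 4 counting from the bottom (bottom = 1).
59 + 4 = 63, which is odd, so the puzzle is solvable.

Answer: yes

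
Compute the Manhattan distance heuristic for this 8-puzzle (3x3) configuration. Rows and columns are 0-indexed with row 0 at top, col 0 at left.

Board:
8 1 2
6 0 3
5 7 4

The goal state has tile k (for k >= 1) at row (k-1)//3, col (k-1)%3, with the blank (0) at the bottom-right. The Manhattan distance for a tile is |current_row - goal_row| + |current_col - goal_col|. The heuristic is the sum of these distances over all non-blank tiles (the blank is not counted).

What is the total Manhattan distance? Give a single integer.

Answer: 14

Derivation:
Tile 8: (0,0)->(2,1) = 3
Tile 1: (0,1)->(0,0) = 1
Tile 2: (0,2)->(0,1) = 1
Tile 6: (1,0)->(1,2) = 2
Tile 3: (1,2)->(0,2) = 1
Tile 5: (2,0)->(1,1) = 2
Tile 7: (2,1)->(2,0) = 1
Tile 4: (2,2)->(1,0) = 3
Sum: 3 + 1 + 1 + 2 + 1 + 2 + 1 + 3 = 14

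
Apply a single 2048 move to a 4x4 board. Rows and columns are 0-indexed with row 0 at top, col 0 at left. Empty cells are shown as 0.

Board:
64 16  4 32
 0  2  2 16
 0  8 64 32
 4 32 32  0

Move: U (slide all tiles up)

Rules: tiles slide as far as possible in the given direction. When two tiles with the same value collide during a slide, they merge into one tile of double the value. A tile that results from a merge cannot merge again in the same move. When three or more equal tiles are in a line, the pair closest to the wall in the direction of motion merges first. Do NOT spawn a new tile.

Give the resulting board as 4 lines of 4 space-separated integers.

Answer: 64 16  4 32
 4  2  2 16
 0  8 64 32
 0 32 32  0

Derivation:
Slide up:
col 0: [64, 0, 0, 4] -> [64, 4, 0, 0]
col 1: [16, 2, 8, 32] -> [16, 2, 8, 32]
col 2: [4, 2, 64, 32] -> [4, 2, 64, 32]
col 3: [32, 16, 32, 0] -> [32, 16, 32, 0]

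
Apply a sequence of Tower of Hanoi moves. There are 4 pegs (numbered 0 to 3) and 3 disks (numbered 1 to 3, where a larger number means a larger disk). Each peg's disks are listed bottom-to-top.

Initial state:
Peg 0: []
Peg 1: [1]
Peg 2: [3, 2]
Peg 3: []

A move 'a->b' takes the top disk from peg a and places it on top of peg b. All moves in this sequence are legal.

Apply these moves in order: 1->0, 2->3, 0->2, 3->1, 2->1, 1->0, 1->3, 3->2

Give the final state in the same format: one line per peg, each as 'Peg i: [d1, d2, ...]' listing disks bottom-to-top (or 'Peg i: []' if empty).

After move 1 (1->0):
Peg 0: [1]
Peg 1: []
Peg 2: [3, 2]
Peg 3: []

After move 2 (2->3):
Peg 0: [1]
Peg 1: []
Peg 2: [3]
Peg 3: [2]

After move 3 (0->2):
Peg 0: []
Peg 1: []
Peg 2: [3, 1]
Peg 3: [2]

After move 4 (3->1):
Peg 0: []
Peg 1: [2]
Peg 2: [3, 1]
Peg 3: []

After move 5 (2->1):
Peg 0: []
Peg 1: [2, 1]
Peg 2: [3]
Peg 3: []

After move 6 (1->0):
Peg 0: [1]
Peg 1: [2]
Peg 2: [3]
Peg 3: []

After move 7 (1->3):
Peg 0: [1]
Peg 1: []
Peg 2: [3]
Peg 3: [2]

After move 8 (3->2):
Peg 0: [1]
Peg 1: []
Peg 2: [3, 2]
Peg 3: []

Answer: Peg 0: [1]
Peg 1: []
Peg 2: [3, 2]
Peg 3: []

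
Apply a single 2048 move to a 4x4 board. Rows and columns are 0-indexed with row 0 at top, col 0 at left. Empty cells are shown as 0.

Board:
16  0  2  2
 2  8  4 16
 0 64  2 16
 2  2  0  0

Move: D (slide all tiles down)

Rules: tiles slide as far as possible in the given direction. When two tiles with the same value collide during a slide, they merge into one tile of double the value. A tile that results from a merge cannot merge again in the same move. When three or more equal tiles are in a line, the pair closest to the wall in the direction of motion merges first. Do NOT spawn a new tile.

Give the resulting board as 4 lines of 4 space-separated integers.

Answer:  0  0  0  0
 0  8  2  0
16 64  4  2
 4  2  2 32

Derivation:
Slide down:
col 0: [16, 2, 0, 2] -> [0, 0, 16, 4]
col 1: [0, 8, 64, 2] -> [0, 8, 64, 2]
col 2: [2, 4, 2, 0] -> [0, 2, 4, 2]
col 3: [2, 16, 16, 0] -> [0, 0, 2, 32]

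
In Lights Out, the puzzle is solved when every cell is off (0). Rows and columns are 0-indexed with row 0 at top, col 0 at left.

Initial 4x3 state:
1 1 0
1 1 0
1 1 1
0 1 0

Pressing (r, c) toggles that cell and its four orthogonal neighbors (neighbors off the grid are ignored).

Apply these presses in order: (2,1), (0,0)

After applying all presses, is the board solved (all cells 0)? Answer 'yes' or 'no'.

After press 1 at (2,1):
1 1 0
1 0 0
0 0 0
0 0 0

After press 2 at (0,0):
0 0 0
0 0 0
0 0 0
0 0 0

Lights still on: 0

Answer: yes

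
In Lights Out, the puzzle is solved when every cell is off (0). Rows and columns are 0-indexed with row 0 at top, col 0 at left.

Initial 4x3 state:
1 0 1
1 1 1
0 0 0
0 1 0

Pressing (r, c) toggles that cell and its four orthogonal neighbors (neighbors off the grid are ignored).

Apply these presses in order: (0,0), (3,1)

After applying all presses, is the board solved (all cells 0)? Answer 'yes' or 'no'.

After press 1 at (0,0):
0 1 1
0 1 1
0 0 0
0 1 0

After press 2 at (3,1):
0 1 1
0 1 1
0 1 0
1 0 1

Lights still on: 7

Answer: no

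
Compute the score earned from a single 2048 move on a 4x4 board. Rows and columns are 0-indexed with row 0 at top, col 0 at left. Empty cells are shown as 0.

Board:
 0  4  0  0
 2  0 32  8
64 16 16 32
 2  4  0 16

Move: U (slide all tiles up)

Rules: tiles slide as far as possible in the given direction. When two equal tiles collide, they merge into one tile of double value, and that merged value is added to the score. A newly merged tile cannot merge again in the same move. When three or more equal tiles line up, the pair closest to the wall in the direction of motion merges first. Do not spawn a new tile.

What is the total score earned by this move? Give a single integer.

Slide up:
col 0: [0, 2, 64, 2] -> [2, 64, 2, 0]  score +0 (running 0)
col 1: [4, 0, 16, 4] -> [4, 16, 4, 0]  score +0 (running 0)
col 2: [0, 32, 16, 0] -> [32, 16, 0, 0]  score +0 (running 0)
col 3: [0, 8, 32, 16] -> [8, 32, 16, 0]  score +0 (running 0)
Board after move:
 2  4 32  8
64 16 16 32
 2  4  0 16
 0  0  0  0

Answer: 0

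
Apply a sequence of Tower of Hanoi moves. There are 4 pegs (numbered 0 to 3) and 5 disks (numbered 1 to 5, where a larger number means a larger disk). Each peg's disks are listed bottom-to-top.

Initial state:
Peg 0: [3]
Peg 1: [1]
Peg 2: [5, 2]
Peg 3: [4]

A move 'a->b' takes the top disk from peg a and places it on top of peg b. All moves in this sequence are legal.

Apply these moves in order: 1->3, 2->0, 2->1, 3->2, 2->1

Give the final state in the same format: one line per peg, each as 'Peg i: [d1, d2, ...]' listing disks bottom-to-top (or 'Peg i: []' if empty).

After move 1 (1->3):
Peg 0: [3]
Peg 1: []
Peg 2: [5, 2]
Peg 3: [4, 1]

After move 2 (2->0):
Peg 0: [3, 2]
Peg 1: []
Peg 2: [5]
Peg 3: [4, 1]

After move 3 (2->1):
Peg 0: [3, 2]
Peg 1: [5]
Peg 2: []
Peg 3: [4, 1]

After move 4 (3->2):
Peg 0: [3, 2]
Peg 1: [5]
Peg 2: [1]
Peg 3: [4]

After move 5 (2->1):
Peg 0: [3, 2]
Peg 1: [5, 1]
Peg 2: []
Peg 3: [4]

Answer: Peg 0: [3, 2]
Peg 1: [5, 1]
Peg 2: []
Peg 3: [4]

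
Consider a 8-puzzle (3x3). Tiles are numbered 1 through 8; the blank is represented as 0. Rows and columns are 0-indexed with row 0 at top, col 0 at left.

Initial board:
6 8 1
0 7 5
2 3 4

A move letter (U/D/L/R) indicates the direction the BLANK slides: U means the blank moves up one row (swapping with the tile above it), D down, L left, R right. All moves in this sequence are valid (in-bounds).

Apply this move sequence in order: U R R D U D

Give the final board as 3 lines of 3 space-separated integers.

After move 1 (U):
0 8 1
6 7 5
2 3 4

After move 2 (R):
8 0 1
6 7 5
2 3 4

After move 3 (R):
8 1 0
6 7 5
2 3 4

After move 4 (D):
8 1 5
6 7 0
2 3 4

After move 5 (U):
8 1 0
6 7 5
2 3 4

After move 6 (D):
8 1 5
6 7 0
2 3 4

Answer: 8 1 5
6 7 0
2 3 4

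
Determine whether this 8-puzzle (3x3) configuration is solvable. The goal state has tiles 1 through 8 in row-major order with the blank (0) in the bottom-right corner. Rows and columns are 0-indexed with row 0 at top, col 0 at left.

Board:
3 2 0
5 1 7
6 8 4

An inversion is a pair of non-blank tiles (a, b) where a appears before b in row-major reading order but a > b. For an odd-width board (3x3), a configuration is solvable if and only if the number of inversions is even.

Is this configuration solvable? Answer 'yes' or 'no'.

Inversions (pairs i<j in row-major order where tile[i] > tile[j] > 0): 9
9 is odd, so the puzzle is not solvable.

Answer: no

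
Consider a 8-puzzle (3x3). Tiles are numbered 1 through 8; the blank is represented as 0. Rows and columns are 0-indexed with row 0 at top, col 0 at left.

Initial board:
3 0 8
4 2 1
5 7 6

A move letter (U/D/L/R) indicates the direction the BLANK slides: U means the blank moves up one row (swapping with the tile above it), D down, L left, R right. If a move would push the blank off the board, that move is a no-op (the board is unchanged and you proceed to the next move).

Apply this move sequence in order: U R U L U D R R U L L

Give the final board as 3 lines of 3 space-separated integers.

After move 1 (U):
3 0 8
4 2 1
5 7 6

After move 2 (R):
3 8 0
4 2 1
5 7 6

After move 3 (U):
3 8 0
4 2 1
5 7 6

After move 4 (L):
3 0 8
4 2 1
5 7 6

After move 5 (U):
3 0 8
4 2 1
5 7 6

After move 6 (D):
3 2 8
4 0 1
5 7 6

After move 7 (R):
3 2 8
4 1 0
5 7 6

After move 8 (R):
3 2 8
4 1 0
5 7 6

After move 9 (U):
3 2 0
4 1 8
5 7 6

After move 10 (L):
3 0 2
4 1 8
5 7 6

After move 11 (L):
0 3 2
4 1 8
5 7 6

Answer: 0 3 2
4 1 8
5 7 6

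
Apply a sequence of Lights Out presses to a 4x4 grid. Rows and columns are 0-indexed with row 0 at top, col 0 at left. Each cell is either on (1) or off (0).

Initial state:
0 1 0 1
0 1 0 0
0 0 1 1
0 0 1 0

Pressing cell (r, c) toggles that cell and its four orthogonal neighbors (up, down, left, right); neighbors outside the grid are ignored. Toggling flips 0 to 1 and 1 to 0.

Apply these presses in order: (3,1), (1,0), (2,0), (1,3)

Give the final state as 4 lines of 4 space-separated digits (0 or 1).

Answer: 1 1 0 0
0 0 1 1
0 0 1 0
0 1 0 0

Derivation:
After press 1 at (3,1):
0 1 0 1
0 1 0 0
0 1 1 1
1 1 0 0

After press 2 at (1,0):
1 1 0 1
1 0 0 0
1 1 1 1
1 1 0 0

After press 3 at (2,0):
1 1 0 1
0 0 0 0
0 0 1 1
0 1 0 0

After press 4 at (1,3):
1 1 0 0
0 0 1 1
0 0 1 0
0 1 0 0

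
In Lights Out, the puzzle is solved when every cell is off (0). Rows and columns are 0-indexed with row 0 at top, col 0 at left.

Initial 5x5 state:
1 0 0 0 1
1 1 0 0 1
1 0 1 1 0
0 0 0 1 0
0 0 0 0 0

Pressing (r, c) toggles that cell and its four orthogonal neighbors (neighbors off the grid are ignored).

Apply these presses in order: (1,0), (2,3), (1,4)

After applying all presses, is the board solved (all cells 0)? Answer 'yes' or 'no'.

After press 1 at (1,0):
0 0 0 0 1
0 0 0 0 1
0 0 1 1 0
0 0 0 1 0
0 0 0 0 0

After press 2 at (2,3):
0 0 0 0 1
0 0 0 1 1
0 0 0 0 1
0 0 0 0 0
0 0 0 0 0

After press 3 at (1,4):
0 0 0 0 0
0 0 0 0 0
0 0 0 0 0
0 0 0 0 0
0 0 0 0 0

Lights still on: 0

Answer: yes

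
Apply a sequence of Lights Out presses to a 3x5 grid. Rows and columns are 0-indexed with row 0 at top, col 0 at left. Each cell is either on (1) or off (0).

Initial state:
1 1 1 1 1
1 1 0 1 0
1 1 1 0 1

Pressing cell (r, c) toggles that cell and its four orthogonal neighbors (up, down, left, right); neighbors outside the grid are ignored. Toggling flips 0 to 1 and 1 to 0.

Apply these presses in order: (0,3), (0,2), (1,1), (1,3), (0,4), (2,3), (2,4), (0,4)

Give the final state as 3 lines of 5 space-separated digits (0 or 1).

After press 1 at (0,3):
1 1 0 0 0
1 1 0 0 0
1 1 1 0 1

After press 2 at (0,2):
1 0 1 1 0
1 1 1 0 0
1 1 1 0 1

After press 3 at (1,1):
1 1 1 1 0
0 0 0 0 0
1 0 1 0 1

After press 4 at (1,3):
1 1 1 0 0
0 0 1 1 1
1 0 1 1 1

After press 5 at (0,4):
1 1 1 1 1
0 0 1 1 0
1 0 1 1 1

After press 6 at (2,3):
1 1 1 1 1
0 0 1 0 0
1 0 0 0 0

After press 7 at (2,4):
1 1 1 1 1
0 0 1 0 1
1 0 0 1 1

After press 8 at (0,4):
1 1 1 0 0
0 0 1 0 0
1 0 0 1 1

Answer: 1 1 1 0 0
0 0 1 0 0
1 0 0 1 1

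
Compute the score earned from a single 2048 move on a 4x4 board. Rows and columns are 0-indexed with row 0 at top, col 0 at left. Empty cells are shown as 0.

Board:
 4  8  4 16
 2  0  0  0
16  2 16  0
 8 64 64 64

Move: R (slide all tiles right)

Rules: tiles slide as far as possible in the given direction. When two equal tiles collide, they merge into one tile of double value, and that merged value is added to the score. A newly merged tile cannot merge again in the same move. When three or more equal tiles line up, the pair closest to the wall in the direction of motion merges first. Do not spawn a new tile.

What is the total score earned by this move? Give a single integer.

Answer: 128

Derivation:
Slide right:
row 0: [4, 8, 4, 16] -> [4, 8, 4, 16]  score +0 (running 0)
row 1: [2, 0, 0, 0] -> [0, 0, 0, 2]  score +0 (running 0)
row 2: [16, 2, 16, 0] -> [0, 16, 2, 16]  score +0 (running 0)
row 3: [8, 64, 64, 64] -> [0, 8, 64, 128]  score +128 (running 128)
Board after move:
  4   8   4  16
  0   0   0   2
  0  16   2  16
  0   8  64 128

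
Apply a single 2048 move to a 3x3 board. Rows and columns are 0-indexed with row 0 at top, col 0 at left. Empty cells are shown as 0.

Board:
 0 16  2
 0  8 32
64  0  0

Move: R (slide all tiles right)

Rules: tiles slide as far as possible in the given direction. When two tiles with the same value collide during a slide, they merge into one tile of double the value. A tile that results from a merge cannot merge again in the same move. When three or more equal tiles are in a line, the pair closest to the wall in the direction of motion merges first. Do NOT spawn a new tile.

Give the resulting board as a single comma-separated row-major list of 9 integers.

Slide right:
row 0: [0, 16, 2] -> [0, 16, 2]
row 1: [0, 8, 32] -> [0, 8, 32]
row 2: [64, 0, 0] -> [0, 0, 64]

Answer: 0, 16, 2, 0, 8, 32, 0, 0, 64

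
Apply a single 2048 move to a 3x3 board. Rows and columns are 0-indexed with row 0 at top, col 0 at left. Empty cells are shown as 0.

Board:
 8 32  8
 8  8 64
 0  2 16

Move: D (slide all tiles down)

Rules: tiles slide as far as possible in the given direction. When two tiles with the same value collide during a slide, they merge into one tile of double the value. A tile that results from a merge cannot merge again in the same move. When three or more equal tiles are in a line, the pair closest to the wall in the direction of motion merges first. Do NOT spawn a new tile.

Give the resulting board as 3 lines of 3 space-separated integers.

Answer:  0 32  8
 0  8 64
16  2 16

Derivation:
Slide down:
col 0: [8, 8, 0] -> [0, 0, 16]
col 1: [32, 8, 2] -> [32, 8, 2]
col 2: [8, 64, 16] -> [8, 64, 16]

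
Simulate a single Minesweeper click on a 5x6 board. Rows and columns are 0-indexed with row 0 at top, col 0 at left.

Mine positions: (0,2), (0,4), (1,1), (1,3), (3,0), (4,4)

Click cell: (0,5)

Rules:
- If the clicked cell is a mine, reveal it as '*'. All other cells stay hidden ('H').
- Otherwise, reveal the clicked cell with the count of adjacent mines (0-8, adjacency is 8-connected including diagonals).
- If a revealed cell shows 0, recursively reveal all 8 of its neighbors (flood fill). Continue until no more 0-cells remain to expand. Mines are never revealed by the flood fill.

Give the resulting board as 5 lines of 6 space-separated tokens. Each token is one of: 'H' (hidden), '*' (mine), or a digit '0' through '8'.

H H H H H 1
H H H H H H
H H H H H H
H H H H H H
H H H H H H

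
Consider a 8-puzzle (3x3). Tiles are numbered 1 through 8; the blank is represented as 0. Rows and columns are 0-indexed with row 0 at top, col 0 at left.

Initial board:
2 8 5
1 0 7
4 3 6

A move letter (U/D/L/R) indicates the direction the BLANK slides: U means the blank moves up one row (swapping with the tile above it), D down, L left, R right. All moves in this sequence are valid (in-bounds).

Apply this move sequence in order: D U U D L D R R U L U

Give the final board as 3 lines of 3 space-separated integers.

After move 1 (D):
2 8 5
1 3 7
4 0 6

After move 2 (U):
2 8 5
1 0 7
4 3 6

After move 3 (U):
2 0 5
1 8 7
4 3 6

After move 4 (D):
2 8 5
1 0 7
4 3 6

After move 5 (L):
2 8 5
0 1 7
4 3 6

After move 6 (D):
2 8 5
4 1 7
0 3 6

After move 7 (R):
2 8 5
4 1 7
3 0 6

After move 8 (R):
2 8 5
4 1 7
3 6 0

After move 9 (U):
2 8 5
4 1 0
3 6 7

After move 10 (L):
2 8 5
4 0 1
3 6 7

After move 11 (U):
2 0 5
4 8 1
3 6 7

Answer: 2 0 5
4 8 1
3 6 7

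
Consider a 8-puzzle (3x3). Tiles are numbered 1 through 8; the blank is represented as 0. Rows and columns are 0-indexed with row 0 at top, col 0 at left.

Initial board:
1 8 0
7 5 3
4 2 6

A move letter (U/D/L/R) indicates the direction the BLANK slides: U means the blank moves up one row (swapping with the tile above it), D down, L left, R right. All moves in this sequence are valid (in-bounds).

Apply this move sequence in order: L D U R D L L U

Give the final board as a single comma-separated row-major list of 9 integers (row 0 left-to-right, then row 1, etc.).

After move 1 (L):
1 0 8
7 5 3
4 2 6

After move 2 (D):
1 5 8
7 0 3
4 2 6

After move 3 (U):
1 0 8
7 5 3
4 2 6

After move 4 (R):
1 8 0
7 5 3
4 2 6

After move 5 (D):
1 8 3
7 5 0
4 2 6

After move 6 (L):
1 8 3
7 0 5
4 2 6

After move 7 (L):
1 8 3
0 7 5
4 2 6

After move 8 (U):
0 8 3
1 7 5
4 2 6

Answer: 0, 8, 3, 1, 7, 5, 4, 2, 6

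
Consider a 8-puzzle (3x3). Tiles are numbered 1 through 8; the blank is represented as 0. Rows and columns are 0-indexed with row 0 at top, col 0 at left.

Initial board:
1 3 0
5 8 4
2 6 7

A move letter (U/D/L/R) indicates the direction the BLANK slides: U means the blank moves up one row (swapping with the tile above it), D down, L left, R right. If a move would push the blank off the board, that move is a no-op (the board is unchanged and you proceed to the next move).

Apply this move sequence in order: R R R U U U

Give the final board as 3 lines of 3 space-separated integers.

After move 1 (R):
1 3 0
5 8 4
2 6 7

After move 2 (R):
1 3 0
5 8 4
2 6 7

After move 3 (R):
1 3 0
5 8 4
2 6 7

After move 4 (U):
1 3 0
5 8 4
2 6 7

After move 5 (U):
1 3 0
5 8 4
2 6 7

After move 6 (U):
1 3 0
5 8 4
2 6 7

Answer: 1 3 0
5 8 4
2 6 7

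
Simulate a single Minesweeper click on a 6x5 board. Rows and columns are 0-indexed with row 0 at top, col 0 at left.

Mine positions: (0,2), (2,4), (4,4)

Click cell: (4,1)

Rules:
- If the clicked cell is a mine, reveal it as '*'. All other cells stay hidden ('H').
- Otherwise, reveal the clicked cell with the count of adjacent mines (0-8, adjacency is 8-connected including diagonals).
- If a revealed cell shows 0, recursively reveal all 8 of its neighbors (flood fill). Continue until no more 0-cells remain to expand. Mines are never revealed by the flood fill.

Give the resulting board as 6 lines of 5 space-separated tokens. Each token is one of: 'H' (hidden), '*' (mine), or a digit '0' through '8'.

0 1 H H H
0 1 1 2 H
0 0 0 1 H
0 0 0 2 H
0 0 0 1 H
0 0 0 1 H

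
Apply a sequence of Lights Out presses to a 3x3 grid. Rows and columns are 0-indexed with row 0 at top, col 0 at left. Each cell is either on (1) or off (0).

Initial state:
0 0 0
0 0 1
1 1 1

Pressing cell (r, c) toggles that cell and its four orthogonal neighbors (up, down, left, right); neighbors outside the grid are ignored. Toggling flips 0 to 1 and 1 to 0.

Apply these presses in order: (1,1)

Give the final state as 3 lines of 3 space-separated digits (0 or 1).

Answer: 0 1 0
1 1 0
1 0 1

Derivation:
After press 1 at (1,1):
0 1 0
1 1 0
1 0 1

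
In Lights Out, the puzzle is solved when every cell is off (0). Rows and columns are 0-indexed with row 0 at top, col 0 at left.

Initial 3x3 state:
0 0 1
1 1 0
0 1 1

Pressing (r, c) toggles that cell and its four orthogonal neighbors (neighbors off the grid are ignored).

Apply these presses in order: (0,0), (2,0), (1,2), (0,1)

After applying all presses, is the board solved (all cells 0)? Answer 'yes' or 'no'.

After press 1 at (0,0):
1 1 1
0 1 0
0 1 1

After press 2 at (2,0):
1 1 1
1 1 0
1 0 1

After press 3 at (1,2):
1 1 0
1 0 1
1 0 0

After press 4 at (0,1):
0 0 1
1 1 1
1 0 0

Lights still on: 5

Answer: no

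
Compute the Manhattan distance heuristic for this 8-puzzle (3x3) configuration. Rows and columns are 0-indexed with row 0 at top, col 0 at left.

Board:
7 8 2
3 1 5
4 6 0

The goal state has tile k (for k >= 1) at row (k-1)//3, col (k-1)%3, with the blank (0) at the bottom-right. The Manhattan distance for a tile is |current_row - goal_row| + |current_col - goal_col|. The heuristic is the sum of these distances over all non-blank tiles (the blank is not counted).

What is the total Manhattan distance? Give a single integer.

Tile 7: at (0,0), goal (2,0), distance |0-2|+|0-0| = 2
Tile 8: at (0,1), goal (2,1), distance |0-2|+|1-1| = 2
Tile 2: at (0,2), goal (0,1), distance |0-0|+|2-1| = 1
Tile 3: at (1,0), goal (0,2), distance |1-0|+|0-2| = 3
Tile 1: at (1,1), goal (0,0), distance |1-0|+|1-0| = 2
Tile 5: at (1,2), goal (1,1), distance |1-1|+|2-1| = 1
Tile 4: at (2,0), goal (1,0), distance |2-1|+|0-0| = 1
Tile 6: at (2,1), goal (1,2), distance |2-1|+|1-2| = 2
Sum: 2 + 2 + 1 + 3 + 2 + 1 + 1 + 2 = 14

Answer: 14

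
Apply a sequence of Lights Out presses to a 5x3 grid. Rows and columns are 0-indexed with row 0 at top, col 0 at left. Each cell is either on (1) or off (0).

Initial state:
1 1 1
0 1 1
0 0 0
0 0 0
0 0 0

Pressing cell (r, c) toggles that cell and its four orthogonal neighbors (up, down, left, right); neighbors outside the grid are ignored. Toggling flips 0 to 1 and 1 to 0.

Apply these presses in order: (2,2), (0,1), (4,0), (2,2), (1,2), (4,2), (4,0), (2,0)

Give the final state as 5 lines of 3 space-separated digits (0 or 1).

After press 1 at (2,2):
1 1 1
0 1 0
0 1 1
0 0 1
0 0 0

After press 2 at (0,1):
0 0 0
0 0 0
0 1 1
0 0 1
0 0 0

After press 3 at (4,0):
0 0 0
0 0 0
0 1 1
1 0 1
1 1 0

After press 4 at (2,2):
0 0 0
0 0 1
0 0 0
1 0 0
1 1 0

After press 5 at (1,2):
0 0 1
0 1 0
0 0 1
1 0 0
1 1 0

After press 6 at (4,2):
0 0 1
0 1 0
0 0 1
1 0 1
1 0 1

After press 7 at (4,0):
0 0 1
0 1 0
0 0 1
0 0 1
0 1 1

After press 8 at (2,0):
0 0 1
1 1 0
1 1 1
1 0 1
0 1 1

Answer: 0 0 1
1 1 0
1 1 1
1 0 1
0 1 1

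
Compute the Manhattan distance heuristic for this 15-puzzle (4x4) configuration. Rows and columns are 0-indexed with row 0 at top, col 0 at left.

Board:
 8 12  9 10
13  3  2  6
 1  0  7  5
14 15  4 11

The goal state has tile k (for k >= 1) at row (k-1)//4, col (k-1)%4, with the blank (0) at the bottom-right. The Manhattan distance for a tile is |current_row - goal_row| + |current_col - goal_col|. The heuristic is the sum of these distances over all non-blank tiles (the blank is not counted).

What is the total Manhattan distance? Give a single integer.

Answer: 39

Derivation:
Tile 8: (0,0)->(1,3) = 4
Tile 12: (0,1)->(2,3) = 4
Tile 9: (0,2)->(2,0) = 4
Tile 10: (0,3)->(2,1) = 4
Tile 13: (1,0)->(3,0) = 2
Tile 3: (1,1)->(0,2) = 2
Tile 2: (1,2)->(0,1) = 2
Tile 6: (1,3)->(1,1) = 2
Tile 1: (2,0)->(0,0) = 2
Tile 7: (2,2)->(1,2) = 1
Tile 5: (2,3)->(1,0) = 4
Tile 14: (3,0)->(3,1) = 1
Tile 15: (3,1)->(3,2) = 1
Tile 4: (3,2)->(0,3) = 4
Tile 11: (3,3)->(2,2) = 2
Sum: 4 + 4 + 4 + 4 + 2 + 2 + 2 + 2 + 2 + 1 + 4 + 1 + 1 + 4 + 2 = 39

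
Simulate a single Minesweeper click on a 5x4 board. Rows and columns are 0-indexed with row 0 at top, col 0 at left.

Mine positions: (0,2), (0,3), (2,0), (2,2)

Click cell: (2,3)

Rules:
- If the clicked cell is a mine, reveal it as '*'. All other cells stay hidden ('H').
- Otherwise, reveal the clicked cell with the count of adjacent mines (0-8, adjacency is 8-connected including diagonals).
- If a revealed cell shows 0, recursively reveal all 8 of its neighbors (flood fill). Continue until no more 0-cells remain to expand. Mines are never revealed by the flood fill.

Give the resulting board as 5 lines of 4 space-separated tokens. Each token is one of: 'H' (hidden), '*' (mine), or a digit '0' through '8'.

H H H H
H H H H
H H H 1
H H H H
H H H H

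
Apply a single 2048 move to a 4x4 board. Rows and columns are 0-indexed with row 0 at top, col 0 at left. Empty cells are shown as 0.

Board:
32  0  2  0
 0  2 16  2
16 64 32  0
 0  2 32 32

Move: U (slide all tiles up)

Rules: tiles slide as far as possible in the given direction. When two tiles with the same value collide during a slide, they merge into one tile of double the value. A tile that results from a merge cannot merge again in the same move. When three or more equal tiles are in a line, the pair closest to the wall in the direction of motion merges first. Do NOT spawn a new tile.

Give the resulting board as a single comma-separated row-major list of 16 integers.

Slide up:
col 0: [32, 0, 16, 0] -> [32, 16, 0, 0]
col 1: [0, 2, 64, 2] -> [2, 64, 2, 0]
col 2: [2, 16, 32, 32] -> [2, 16, 64, 0]
col 3: [0, 2, 0, 32] -> [2, 32, 0, 0]

Answer: 32, 2, 2, 2, 16, 64, 16, 32, 0, 2, 64, 0, 0, 0, 0, 0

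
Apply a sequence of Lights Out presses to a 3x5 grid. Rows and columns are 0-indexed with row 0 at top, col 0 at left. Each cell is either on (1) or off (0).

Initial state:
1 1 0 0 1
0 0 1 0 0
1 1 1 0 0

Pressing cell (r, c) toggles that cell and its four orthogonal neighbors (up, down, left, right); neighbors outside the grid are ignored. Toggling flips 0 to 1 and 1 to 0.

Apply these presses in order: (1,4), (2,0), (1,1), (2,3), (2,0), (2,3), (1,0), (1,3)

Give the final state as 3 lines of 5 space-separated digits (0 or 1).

After press 1 at (1,4):
1 1 0 0 0
0 0 1 1 1
1 1 1 0 1

After press 2 at (2,0):
1 1 0 0 0
1 0 1 1 1
0 0 1 0 1

After press 3 at (1,1):
1 0 0 0 0
0 1 0 1 1
0 1 1 0 1

After press 4 at (2,3):
1 0 0 0 0
0 1 0 0 1
0 1 0 1 0

After press 5 at (2,0):
1 0 0 0 0
1 1 0 0 1
1 0 0 1 0

After press 6 at (2,3):
1 0 0 0 0
1 1 0 1 1
1 0 1 0 1

After press 7 at (1,0):
0 0 0 0 0
0 0 0 1 1
0 0 1 0 1

After press 8 at (1,3):
0 0 0 1 0
0 0 1 0 0
0 0 1 1 1

Answer: 0 0 0 1 0
0 0 1 0 0
0 0 1 1 1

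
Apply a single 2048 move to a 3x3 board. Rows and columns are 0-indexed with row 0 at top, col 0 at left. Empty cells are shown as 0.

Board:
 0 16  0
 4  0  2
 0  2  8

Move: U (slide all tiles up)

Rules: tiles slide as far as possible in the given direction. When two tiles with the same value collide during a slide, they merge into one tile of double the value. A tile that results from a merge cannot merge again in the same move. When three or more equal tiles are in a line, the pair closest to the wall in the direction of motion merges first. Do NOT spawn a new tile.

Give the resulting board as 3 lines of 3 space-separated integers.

Answer:  4 16  2
 0  2  8
 0  0  0

Derivation:
Slide up:
col 0: [0, 4, 0] -> [4, 0, 0]
col 1: [16, 0, 2] -> [16, 2, 0]
col 2: [0, 2, 8] -> [2, 8, 0]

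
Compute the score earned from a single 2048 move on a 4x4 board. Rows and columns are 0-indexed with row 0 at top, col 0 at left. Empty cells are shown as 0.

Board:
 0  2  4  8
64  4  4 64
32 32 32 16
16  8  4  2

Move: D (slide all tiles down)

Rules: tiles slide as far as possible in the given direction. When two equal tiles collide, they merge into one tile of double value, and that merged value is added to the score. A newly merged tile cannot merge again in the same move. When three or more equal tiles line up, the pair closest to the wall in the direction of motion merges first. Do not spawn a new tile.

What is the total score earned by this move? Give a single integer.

Slide down:
col 0: [0, 64, 32, 16] -> [0, 64, 32, 16]  score +0 (running 0)
col 1: [2, 4, 32, 8] -> [2, 4, 32, 8]  score +0 (running 0)
col 2: [4, 4, 32, 4] -> [0, 8, 32, 4]  score +8 (running 8)
col 3: [8, 64, 16, 2] -> [8, 64, 16, 2]  score +0 (running 8)
Board after move:
 0  2  0  8
64  4  8 64
32 32 32 16
16  8  4  2

Answer: 8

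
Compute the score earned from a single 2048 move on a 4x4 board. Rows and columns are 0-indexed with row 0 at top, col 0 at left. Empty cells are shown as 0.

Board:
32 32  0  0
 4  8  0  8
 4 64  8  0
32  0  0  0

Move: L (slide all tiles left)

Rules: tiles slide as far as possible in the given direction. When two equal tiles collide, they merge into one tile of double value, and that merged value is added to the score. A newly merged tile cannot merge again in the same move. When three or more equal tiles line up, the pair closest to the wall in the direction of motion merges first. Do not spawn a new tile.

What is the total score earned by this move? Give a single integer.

Answer: 80

Derivation:
Slide left:
row 0: [32, 32, 0, 0] -> [64, 0, 0, 0]  score +64 (running 64)
row 1: [4, 8, 0, 8] -> [4, 16, 0, 0]  score +16 (running 80)
row 2: [4, 64, 8, 0] -> [4, 64, 8, 0]  score +0 (running 80)
row 3: [32, 0, 0, 0] -> [32, 0, 0, 0]  score +0 (running 80)
Board after move:
64  0  0  0
 4 16  0  0
 4 64  8  0
32  0  0  0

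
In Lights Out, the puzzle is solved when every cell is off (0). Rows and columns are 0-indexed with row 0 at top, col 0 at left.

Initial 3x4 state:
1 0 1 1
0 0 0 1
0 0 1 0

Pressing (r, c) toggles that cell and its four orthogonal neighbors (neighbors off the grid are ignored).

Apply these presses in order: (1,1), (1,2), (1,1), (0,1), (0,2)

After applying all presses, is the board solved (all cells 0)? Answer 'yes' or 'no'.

Answer: yes

Derivation:
After press 1 at (1,1):
1 1 1 1
1 1 1 1
0 1 1 0

After press 2 at (1,2):
1 1 0 1
1 0 0 0
0 1 0 0

After press 3 at (1,1):
1 0 0 1
0 1 1 0
0 0 0 0

After press 4 at (0,1):
0 1 1 1
0 0 1 0
0 0 0 0

After press 5 at (0,2):
0 0 0 0
0 0 0 0
0 0 0 0

Lights still on: 0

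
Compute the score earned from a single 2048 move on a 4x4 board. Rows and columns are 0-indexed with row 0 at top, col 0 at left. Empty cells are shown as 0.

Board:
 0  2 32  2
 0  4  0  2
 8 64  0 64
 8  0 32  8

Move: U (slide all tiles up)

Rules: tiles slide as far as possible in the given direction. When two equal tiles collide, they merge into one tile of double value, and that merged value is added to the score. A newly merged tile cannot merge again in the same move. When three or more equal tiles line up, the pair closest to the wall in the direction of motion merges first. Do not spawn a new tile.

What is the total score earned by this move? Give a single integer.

Slide up:
col 0: [0, 0, 8, 8] -> [16, 0, 0, 0]  score +16 (running 16)
col 1: [2, 4, 64, 0] -> [2, 4, 64, 0]  score +0 (running 16)
col 2: [32, 0, 0, 32] -> [64, 0, 0, 0]  score +64 (running 80)
col 3: [2, 2, 64, 8] -> [4, 64, 8, 0]  score +4 (running 84)
Board after move:
16  2 64  4
 0  4  0 64
 0 64  0  8
 0  0  0  0

Answer: 84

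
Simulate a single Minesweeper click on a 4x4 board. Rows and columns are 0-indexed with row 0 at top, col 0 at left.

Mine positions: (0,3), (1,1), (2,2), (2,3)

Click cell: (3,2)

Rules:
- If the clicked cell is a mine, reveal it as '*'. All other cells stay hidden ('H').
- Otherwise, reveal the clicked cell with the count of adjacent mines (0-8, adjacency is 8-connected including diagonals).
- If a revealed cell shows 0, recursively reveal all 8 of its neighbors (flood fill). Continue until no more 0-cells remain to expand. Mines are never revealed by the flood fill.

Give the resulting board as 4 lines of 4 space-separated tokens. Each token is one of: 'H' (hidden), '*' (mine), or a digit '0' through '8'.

H H H H
H H H H
H H H H
H H 2 H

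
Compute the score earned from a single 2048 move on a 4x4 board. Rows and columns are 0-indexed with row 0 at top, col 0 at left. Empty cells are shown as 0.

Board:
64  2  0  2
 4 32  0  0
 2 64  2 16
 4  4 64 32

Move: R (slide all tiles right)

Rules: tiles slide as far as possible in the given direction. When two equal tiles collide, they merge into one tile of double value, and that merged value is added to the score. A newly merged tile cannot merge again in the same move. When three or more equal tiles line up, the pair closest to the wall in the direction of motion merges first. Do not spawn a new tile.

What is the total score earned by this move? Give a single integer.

Slide right:
row 0: [64, 2, 0, 2] -> [0, 0, 64, 4]  score +4 (running 4)
row 1: [4, 32, 0, 0] -> [0, 0, 4, 32]  score +0 (running 4)
row 2: [2, 64, 2, 16] -> [2, 64, 2, 16]  score +0 (running 4)
row 3: [4, 4, 64, 32] -> [0, 8, 64, 32]  score +8 (running 12)
Board after move:
 0  0 64  4
 0  0  4 32
 2 64  2 16
 0  8 64 32

Answer: 12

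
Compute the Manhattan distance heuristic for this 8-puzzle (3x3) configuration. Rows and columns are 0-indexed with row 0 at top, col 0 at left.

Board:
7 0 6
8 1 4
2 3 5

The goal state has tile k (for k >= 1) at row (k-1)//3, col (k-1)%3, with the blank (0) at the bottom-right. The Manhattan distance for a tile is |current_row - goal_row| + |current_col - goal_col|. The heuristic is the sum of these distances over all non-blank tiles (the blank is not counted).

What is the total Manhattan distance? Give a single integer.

Answer: 17

Derivation:
Tile 7: at (0,0), goal (2,0), distance |0-2|+|0-0| = 2
Tile 6: at (0,2), goal (1,2), distance |0-1|+|2-2| = 1
Tile 8: at (1,0), goal (2,1), distance |1-2|+|0-1| = 2
Tile 1: at (1,1), goal (0,0), distance |1-0|+|1-0| = 2
Tile 4: at (1,2), goal (1,0), distance |1-1|+|2-0| = 2
Tile 2: at (2,0), goal (0,1), distance |2-0|+|0-1| = 3
Tile 3: at (2,1), goal (0,2), distance |2-0|+|1-2| = 3
Tile 5: at (2,2), goal (1,1), distance |2-1|+|2-1| = 2
Sum: 2 + 1 + 2 + 2 + 2 + 3 + 3 + 2 = 17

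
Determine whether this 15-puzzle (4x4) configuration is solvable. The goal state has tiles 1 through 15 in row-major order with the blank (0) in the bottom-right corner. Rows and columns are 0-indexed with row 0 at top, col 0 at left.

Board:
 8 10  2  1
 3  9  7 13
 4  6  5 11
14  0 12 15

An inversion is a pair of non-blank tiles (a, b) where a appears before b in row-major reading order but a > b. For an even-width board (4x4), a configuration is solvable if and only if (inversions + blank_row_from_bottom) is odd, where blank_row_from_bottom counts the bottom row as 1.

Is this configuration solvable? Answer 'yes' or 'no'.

Inversions: 30
Blank is in row 3 (0-indexed from top), which is row 1 counting from the bottom (bottom = 1).
30 + 1 = 31, which is odd, so the puzzle is solvable.

Answer: yes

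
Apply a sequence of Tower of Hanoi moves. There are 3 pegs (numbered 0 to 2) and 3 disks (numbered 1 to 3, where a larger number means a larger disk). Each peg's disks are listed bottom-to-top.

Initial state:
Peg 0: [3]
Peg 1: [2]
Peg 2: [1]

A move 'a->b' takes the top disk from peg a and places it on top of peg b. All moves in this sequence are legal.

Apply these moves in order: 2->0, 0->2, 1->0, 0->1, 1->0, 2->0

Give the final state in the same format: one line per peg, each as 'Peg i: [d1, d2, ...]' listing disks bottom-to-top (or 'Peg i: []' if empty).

After move 1 (2->0):
Peg 0: [3, 1]
Peg 1: [2]
Peg 2: []

After move 2 (0->2):
Peg 0: [3]
Peg 1: [2]
Peg 2: [1]

After move 3 (1->0):
Peg 0: [3, 2]
Peg 1: []
Peg 2: [1]

After move 4 (0->1):
Peg 0: [3]
Peg 1: [2]
Peg 2: [1]

After move 5 (1->0):
Peg 0: [3, 2]
Peg 1: []
Peg 2: [1]

After move 6 (2->0):
Peg 0: [3, 2, 1]
Peg 1: []
Peg 2: []

Answer: Peg 0: [3, 2, 1]
Peg 1: []
Peg 2: []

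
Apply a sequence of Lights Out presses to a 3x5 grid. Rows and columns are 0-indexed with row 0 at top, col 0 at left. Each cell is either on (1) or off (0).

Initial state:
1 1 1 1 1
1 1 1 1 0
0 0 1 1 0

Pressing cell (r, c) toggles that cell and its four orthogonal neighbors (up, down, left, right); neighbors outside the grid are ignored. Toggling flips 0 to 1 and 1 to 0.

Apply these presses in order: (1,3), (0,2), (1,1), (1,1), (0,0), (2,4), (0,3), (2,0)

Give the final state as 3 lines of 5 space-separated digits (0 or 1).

After press 1 at (1,3):
1 1 1 0 1
1 1 0 0 1
0 0 1 0 0

After press 2 at (0,2):
1 0 0 1 1
1 1 1 0 1
0 0 1 0 0

After press 3 at (1,1):
1 1 0 1 1
0 0 0 0 1
0 1 1 0 0

After press 4 at (1,1):
1 0 0 1 1
1 1 1 0 1
0 0 1 0 0

After press 5 at (0,0):
0 1 0 1 1
0 1 1 0 1
0 0 1 0 0

After press 6 at (2,4):
0 1 0 1 1
0 1 1 0 0
0 0 1 1 1

After press 7 at (0,3):
0 1 1 0 0
0 1 1 1 0
0 0 1 1 1

After press 8 at (2,0):
0 1 1 0 0
1 1 1 1 0
1 1 1 1 1

Answer: 0 1 1 0 0
1 1 1 1 0
1 1 1 1 1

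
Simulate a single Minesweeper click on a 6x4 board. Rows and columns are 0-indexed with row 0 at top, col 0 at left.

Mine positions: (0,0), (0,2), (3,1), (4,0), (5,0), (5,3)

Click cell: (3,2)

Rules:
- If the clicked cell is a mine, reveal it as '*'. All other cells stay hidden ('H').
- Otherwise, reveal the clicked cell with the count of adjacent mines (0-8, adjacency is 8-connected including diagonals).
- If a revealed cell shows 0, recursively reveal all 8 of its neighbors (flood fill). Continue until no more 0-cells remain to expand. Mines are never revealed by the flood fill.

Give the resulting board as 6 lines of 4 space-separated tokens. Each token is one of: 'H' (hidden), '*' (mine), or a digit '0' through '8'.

H H H H
H H H H
H H H H
H H 1 H
H H H H
H H H H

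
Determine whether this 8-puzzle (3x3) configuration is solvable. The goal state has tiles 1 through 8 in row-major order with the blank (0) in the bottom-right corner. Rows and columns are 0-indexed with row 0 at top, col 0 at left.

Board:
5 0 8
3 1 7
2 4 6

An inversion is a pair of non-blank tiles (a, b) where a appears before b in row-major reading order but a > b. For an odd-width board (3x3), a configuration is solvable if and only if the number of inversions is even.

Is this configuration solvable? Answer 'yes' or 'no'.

Inversions (pairs i<j in row-major order where tile[i] > tile[j] > 0): 15
15 is odd, so the puzzle is not solvable.

Answer: no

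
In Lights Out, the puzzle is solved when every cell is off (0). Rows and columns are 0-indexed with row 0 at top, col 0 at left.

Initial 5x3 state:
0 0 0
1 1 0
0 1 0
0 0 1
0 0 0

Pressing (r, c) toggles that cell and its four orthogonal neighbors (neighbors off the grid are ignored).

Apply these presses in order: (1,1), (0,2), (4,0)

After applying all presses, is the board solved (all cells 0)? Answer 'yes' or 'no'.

After press 1 at (1,1):
0 1 0
0 0 1
0 0 0
0 0 1
0 0 0

After press 2 at (0,2):
0 0 1
0 0 0
0 0 0
0 0 1
0 0 0

After press 3 at (4,0):
0 0 1
0 0 0
0 0 0
1 0 1
1 1 0

Lights still on: 5

Answer: no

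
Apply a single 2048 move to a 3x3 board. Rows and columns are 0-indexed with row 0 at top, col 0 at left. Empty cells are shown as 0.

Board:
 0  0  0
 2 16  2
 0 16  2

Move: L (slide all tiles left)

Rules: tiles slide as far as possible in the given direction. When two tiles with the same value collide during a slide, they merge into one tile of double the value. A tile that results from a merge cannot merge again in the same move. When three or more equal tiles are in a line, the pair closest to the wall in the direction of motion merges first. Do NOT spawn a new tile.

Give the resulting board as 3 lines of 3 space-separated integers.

Answer:  0  0  0
 2 16  2
16  2  0

Derivation:
Slide left:
row 0: [0, 0, 0] -> [0, 0, 0]
row 1: [2, 16, 2] -> [2, 16, 2]
row 2: [0, 16, 2] -> [16, 2, 0]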